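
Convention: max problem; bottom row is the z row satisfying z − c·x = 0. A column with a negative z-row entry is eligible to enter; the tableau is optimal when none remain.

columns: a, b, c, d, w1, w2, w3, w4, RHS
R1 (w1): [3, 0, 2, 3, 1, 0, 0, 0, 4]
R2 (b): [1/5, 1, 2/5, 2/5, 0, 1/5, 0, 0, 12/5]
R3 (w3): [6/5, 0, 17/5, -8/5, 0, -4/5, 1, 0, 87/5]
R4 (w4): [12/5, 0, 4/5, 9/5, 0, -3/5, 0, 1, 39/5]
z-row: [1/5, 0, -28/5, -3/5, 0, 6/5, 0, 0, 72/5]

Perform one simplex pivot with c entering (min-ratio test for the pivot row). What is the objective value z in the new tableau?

128/5

Ratio test on column c — row 1: 4/2 = 2; row 2: (12/5)/(2/5) = 6; row 3: (87/5)/(17/5) = 87/17; row 4: (39/5)/(4/5) = 39/4. Minimum is 2 at row 1 (w1 leaves); pivot element 2.
Pivot on row 1; the z-row RHS becomes 72/5 − (-28/5)·2 = 128/5.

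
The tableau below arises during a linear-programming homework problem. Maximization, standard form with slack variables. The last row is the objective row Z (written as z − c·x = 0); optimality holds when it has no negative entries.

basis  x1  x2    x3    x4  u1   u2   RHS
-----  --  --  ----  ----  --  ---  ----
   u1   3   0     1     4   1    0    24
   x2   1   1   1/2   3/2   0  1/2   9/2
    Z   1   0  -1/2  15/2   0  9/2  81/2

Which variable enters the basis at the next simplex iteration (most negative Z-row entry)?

x3

Negative Z-row entries: x3: -1/2.
The most negative is -1/2 in column x3, so x3 enters.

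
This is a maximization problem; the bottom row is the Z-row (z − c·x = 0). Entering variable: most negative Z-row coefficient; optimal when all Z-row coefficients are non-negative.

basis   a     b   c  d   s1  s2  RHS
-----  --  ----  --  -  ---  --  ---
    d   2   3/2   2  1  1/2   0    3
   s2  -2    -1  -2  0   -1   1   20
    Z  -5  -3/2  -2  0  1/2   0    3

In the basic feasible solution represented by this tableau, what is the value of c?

c is not in the basis, so in the current basic feasible solution c = 0.

0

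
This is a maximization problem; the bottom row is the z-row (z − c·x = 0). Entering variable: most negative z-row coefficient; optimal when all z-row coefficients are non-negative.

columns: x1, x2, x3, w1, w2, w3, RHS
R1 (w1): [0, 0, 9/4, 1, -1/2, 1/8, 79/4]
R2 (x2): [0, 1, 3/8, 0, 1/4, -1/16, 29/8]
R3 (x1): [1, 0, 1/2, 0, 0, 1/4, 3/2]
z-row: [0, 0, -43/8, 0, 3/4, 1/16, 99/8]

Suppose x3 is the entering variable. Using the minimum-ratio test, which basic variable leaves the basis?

Column x3 entries and ratios — w1: (79/4)/(9/4) = 79/9; x2: (29/8)/(3/8) = 29/3; x1: (3/2)/(1/2) = 3.
Smallest ratio is 3 in the row of x1, so x1 leaves.

x1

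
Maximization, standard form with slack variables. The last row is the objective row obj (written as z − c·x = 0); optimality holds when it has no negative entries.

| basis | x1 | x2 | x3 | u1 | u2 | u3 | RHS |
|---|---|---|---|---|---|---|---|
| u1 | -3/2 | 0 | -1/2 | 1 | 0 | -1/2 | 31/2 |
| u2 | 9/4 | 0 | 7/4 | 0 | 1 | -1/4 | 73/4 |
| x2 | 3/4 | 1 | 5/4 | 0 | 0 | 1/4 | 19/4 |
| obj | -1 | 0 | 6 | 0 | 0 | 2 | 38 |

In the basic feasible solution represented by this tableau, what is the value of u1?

u1 is basic (row 1); its value is the RHS of that row, 31/2.

31/2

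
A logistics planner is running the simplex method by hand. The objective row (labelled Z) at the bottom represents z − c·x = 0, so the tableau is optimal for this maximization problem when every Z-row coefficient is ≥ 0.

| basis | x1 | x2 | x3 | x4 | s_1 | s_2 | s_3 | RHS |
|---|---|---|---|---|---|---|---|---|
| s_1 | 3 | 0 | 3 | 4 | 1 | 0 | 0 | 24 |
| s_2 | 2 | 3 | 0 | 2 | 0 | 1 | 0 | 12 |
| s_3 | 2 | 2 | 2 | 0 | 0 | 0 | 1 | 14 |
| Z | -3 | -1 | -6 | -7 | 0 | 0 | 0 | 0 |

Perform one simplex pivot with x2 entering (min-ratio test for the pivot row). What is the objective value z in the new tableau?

Ratio test on column x2 — row 1: entry 0 ≤ 0; row 2: 12/3 = 4; row 3: 14/2 = 7. Minimum is 4 at row 2 (s_2 leaves); pivot element 3.
Pivot on row 2; the Z-row RHS becomes 0 − (-1)·4 = 4.

4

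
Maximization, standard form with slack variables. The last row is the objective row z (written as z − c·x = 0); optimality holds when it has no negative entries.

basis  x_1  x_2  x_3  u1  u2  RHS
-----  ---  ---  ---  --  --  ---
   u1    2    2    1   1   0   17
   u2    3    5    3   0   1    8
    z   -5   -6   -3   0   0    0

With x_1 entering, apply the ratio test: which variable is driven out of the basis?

Column x_1 entries and ratios — u1: 17/2 = 17/2; u2: 8/3 = 8/3.
Smallest ratio is 8/3 in the row of u2, so u2 leaves.

u2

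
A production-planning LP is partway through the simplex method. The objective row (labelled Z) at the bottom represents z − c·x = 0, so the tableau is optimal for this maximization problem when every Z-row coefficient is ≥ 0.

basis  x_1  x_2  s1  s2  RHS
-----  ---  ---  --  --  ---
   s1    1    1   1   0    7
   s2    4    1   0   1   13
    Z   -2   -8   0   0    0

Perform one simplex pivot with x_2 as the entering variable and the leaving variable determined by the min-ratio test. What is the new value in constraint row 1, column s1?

1

Ratio test on column x_2 — row 1: 7/1 = 7; row 2: 13/1 = 13. Minimum is 7 at row 1 (s1 leaves); pivot element 1.
Divide row 1 by 1; eliminate column x_2 from the other rows.
In the new row 1, the s1 entry is the old entry divided by the pivot: 1/1 = 1.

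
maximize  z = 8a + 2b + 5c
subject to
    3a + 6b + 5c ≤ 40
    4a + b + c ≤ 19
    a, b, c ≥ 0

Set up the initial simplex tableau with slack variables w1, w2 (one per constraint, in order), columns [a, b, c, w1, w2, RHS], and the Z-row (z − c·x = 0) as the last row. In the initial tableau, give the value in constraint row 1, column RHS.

The RHS of constraint 1 is b_1 = 40.

40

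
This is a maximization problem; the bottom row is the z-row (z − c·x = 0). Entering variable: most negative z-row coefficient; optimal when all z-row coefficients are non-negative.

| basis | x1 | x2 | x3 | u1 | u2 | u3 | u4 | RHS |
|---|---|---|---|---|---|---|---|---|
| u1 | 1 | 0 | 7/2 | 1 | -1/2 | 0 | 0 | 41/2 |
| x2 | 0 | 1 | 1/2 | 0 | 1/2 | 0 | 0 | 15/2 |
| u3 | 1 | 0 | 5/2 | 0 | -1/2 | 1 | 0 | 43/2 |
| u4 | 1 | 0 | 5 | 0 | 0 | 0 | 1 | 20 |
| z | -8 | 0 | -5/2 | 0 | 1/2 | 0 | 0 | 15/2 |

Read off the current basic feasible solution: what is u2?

u2 is not in the basis, so in the current basic feasible solution u2 = 0.

0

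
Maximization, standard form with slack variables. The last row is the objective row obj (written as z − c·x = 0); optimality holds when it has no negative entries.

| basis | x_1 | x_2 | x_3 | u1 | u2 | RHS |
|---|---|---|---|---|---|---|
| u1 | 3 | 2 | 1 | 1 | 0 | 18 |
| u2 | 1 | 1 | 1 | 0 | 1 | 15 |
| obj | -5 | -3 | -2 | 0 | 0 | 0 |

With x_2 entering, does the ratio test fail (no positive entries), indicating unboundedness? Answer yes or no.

Column x_2 has positive entries in row(s) 1, 2, so the ratio test bounds it — not unbounded.

no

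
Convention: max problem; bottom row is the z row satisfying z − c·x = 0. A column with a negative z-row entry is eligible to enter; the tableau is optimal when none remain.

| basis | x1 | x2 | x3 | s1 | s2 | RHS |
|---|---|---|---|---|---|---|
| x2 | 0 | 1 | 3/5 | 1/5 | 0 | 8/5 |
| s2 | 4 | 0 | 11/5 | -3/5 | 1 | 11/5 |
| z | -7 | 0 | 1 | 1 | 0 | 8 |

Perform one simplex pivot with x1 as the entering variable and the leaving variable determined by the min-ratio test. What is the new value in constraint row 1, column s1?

1/5

Ratio test on column x1 — row 1: entry 0 ≤ 0; row 2: (11/5)/4 = 11/20. Minimum is 11/20 at row 2 (s2 leaves); pivot element 4.
Divide row 2 by 4; eliminate column x1 from the other rows.
Row 1 update in column s1: 1/5 − 0·(-3/20) = 1/5.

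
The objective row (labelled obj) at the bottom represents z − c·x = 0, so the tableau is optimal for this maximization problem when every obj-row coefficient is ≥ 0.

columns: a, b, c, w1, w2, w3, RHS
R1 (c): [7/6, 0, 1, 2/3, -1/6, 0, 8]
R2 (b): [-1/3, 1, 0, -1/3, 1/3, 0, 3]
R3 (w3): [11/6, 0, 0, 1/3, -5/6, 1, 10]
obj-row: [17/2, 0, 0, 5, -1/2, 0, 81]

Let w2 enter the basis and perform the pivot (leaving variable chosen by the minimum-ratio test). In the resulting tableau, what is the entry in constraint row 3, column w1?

-1/2

Ratio test on column w2 — row 1: entry -1/6 ≤ 0; row 2: 3/(1/3) = 9; row 3: entry -5/6 ≤ 0. Minimum is 9 at row 2 (b leaves); pivot element 1/3.
Divide row 2 by 1/3; eliminate column w2 from the other rows.
Row 3 update in column w1: 1/3 − (-5/6)·(-1) = -1/2.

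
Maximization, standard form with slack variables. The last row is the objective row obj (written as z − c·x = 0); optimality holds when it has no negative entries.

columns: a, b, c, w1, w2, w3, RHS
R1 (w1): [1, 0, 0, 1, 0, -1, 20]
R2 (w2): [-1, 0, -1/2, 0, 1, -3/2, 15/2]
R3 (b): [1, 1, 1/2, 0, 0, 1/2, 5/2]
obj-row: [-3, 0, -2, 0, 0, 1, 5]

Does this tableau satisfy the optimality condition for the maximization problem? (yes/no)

The obj-row has a negative entry -3 in column a, so it is not optimal.

no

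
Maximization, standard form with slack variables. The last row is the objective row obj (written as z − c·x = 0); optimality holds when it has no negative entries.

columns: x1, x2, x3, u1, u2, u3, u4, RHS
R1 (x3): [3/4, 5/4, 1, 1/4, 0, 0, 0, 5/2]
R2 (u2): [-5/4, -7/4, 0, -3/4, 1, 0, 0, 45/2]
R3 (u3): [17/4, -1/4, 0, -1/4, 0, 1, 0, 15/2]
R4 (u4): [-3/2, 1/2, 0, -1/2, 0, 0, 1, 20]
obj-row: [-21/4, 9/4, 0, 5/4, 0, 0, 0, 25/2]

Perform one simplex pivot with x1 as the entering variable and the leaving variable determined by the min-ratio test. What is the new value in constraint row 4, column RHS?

Ratio test on column x1 — row 1: (5/2)/(3/4) = 10/3; row 2: entry -5/4 ≤ 0; row 3: (15/2)/(17/4) = 30/17; row 4: entry -3/2 ≤ 0. Minimum is 30/17 at row 3 (u3 leaves); pivot element 17/4.
Divide row 3 by 17/4; eliminate column x1 from the other rows.
Row 4 update in column RHS: 20 − (-3/2)·(30/17) = 385/17.

385/17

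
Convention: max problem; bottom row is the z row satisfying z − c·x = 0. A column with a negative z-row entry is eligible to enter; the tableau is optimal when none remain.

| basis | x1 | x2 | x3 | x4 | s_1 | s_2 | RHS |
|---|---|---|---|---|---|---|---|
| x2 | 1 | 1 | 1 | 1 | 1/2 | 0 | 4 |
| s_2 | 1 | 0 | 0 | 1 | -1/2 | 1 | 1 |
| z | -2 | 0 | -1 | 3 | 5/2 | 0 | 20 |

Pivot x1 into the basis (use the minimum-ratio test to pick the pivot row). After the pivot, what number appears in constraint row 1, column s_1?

1

Ratio test on column x1 — row 1: 4/1 = 4; row 2: 1/1 = 1. Minimum is 1 at row 2 (s_2 leaves); pivot element 1.
Divide row 2 by 1; eliminate column x1 from the other rows.
Row 1 update in column s_1: 1/2 − 1·(-1/2) = 1.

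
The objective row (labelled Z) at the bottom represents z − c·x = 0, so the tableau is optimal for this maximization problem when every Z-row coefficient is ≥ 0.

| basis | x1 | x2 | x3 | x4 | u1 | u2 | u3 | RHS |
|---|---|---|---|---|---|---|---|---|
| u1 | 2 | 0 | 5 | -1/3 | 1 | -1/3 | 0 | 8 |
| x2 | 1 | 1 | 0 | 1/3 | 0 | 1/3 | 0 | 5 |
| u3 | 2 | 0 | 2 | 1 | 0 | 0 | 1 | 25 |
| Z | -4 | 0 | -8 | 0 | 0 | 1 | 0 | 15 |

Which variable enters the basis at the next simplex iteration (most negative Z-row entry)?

Negative Z-row entries: x1: -4, x3: -8.
The most negative is -8 in column x3, so x3 enters.

x3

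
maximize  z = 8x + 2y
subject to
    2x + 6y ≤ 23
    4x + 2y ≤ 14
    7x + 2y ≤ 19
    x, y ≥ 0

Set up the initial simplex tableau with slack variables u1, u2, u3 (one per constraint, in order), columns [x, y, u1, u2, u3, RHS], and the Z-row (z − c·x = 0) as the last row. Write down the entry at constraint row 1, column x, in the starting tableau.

Constraint 1 has coefficient 2 on x.

2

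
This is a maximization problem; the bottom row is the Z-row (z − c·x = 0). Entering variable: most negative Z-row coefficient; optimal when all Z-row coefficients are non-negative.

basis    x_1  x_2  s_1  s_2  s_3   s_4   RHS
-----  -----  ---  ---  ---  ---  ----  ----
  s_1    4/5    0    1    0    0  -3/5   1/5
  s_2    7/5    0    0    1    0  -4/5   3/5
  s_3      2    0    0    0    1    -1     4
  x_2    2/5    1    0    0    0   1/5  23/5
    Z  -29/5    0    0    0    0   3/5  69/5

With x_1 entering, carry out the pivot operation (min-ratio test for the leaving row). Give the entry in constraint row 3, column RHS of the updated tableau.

7/2

Ratio test on column x_1 — row 1: (1/5)/(4/5) = 1/4; row 2: (3/5)/(7/5) = 3/7; row 3: 4/2 = 2; row 4: (23/5)/(2/5) = 23/2. Minimum is 1/4 at row 1 (s_1 leaves); pivot element 4/5.
Divide row 1 by 4/5; eliminate column x_1 from the other rows.
Row 3 update in column RHS: 4 − 2·(1/4) = 7/2.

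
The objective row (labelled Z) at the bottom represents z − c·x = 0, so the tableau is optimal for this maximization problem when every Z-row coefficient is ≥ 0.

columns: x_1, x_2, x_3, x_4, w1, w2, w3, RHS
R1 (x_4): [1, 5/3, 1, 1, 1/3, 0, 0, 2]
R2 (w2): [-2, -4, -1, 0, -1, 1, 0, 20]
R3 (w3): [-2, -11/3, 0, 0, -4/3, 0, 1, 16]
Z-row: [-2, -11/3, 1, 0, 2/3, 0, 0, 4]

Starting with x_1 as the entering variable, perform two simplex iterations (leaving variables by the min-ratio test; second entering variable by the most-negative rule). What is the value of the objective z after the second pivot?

42/5

Ratio test on column x_1 — row 1: 2/1 = 2; row 2: entry -2 ≤ 0; row 3: entry -2 ≤ 0. Minimum is 2 at row 1 (x_4 leaves); pivot element 1.
Pivot on row 1; the Z-row RHS becomes 4 − (-2)·2 = 8.
Next entering variable (most negative Z-row entry -1/3): x_2.
Ratio test on column x_2 — row 1: 2/(5/3) = 6/5; row 2: entry -2/3 ≤ 0; row 3: entry -1/3 ≤ 0. Minimum is 6/5 at row 1 (x_1 leaves); pivot element 5/3.
After the second pivot the Z-row RHS is 8 − (-1/3)·(6/5) = 42/5.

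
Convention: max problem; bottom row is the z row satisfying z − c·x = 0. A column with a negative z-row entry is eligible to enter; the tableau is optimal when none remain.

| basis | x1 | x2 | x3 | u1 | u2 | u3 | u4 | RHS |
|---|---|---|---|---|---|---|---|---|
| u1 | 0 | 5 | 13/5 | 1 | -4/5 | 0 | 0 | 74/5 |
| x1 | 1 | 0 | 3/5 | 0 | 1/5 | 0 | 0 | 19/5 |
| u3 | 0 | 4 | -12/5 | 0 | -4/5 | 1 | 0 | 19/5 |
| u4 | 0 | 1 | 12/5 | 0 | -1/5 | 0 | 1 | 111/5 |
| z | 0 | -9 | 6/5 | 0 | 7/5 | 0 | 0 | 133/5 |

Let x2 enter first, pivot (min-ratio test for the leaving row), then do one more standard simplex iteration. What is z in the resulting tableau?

Ratio test on column x2 — row 1: (74/5)/5 = 74/25; row 2: entry 0 ≤ 0; row 3: (19/5)/4 = 19/20; row 4: (111/5)/1 = 111/5. Minimum is 19/20 at row 3 (u3 leaves); pivot element 4.
Pivot on row 3; the z-row RHS becomes 133/5 − (-9)·(19/20) = 703/20.
Next entering variable (most negative z-row entry -21/5): x3.
Ratio test on column x3 — row 1: (201/20)/(28/5) = 201/112; row 2: (19/5)/(3/5) = 19/3; row 3: entry -3/5 ≤ 0; row 4: (85/4)/3 = 85/12. Minimum is 201/112 at row 1 (u1 leaves); pivot element 28/5.
After the second pivot the z-row RHS is 703/20 − (-21/5)·(201/112) = 683/16.

683/16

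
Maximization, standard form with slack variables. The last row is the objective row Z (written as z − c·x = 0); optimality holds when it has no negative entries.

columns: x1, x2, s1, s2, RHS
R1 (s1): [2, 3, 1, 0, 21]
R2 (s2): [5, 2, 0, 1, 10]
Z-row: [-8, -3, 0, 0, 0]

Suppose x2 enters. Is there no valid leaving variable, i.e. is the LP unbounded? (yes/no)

Column x2 has positive entries in row(s) 1, 2, so the ratio test bounds it — not unbounded.

no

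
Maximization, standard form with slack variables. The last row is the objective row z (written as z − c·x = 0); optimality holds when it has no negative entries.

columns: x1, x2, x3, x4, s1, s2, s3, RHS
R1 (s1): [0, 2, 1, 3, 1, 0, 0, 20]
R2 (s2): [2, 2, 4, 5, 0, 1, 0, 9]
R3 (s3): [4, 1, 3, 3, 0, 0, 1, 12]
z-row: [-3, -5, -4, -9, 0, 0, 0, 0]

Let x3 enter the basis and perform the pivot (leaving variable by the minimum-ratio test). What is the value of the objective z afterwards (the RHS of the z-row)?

9

Ratio test on column x3 — row 1: 20/1 = 20; row 2: 9/4 = 9/4; row 3: 12/3 = 4. Minimum is 9/4 at row 2 (s2 leaves); pivot element 4.
Pivot on row 2; the z-row RHS becomes 0 − (-4)·(9/4) = 9.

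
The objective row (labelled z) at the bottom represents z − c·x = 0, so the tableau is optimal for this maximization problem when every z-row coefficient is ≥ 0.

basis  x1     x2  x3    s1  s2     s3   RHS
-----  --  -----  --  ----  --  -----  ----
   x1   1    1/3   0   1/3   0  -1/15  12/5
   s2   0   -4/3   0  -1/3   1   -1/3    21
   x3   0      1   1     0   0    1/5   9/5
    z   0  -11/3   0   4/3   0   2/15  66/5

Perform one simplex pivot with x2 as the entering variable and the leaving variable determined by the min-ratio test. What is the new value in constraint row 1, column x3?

-1/3

Ratio test on column x2 — row 1: (12/5)/(1/3) = 36/5; row 2: entry -4/3 ≤ 0; row 3: (9/5)/1 = 9/5. Minimum is 9/5 at row 3 (x3 leaves); pivot element 1.
Divide row 3 by 1; eliminate column x2 from the other rows.
Row 1 update in column x3: 0 − (1/3)·1 = -1/3.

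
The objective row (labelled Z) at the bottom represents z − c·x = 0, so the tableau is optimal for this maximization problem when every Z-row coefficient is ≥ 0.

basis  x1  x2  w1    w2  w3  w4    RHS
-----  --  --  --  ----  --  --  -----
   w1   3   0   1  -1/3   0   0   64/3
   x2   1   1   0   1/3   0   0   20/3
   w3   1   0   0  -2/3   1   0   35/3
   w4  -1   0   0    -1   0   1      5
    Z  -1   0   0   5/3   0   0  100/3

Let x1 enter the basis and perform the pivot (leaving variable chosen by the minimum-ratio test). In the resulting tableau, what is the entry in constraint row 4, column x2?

Ratio test on column x1 — row 1: (64/3)/3 = 64/9; row 2: (20/3)/1 = 20/3; row 3: (35/3)/1 = 35/3; row 4: entry -1 ≤ 0. Minimum is 20/3 at row 2 (x2 leaves); pivot element 1.
Divide row 2 by 1; eliminate column x1 from the other rows.
Row 4 update in column x2: 0 − (-1)·1 = 1.

1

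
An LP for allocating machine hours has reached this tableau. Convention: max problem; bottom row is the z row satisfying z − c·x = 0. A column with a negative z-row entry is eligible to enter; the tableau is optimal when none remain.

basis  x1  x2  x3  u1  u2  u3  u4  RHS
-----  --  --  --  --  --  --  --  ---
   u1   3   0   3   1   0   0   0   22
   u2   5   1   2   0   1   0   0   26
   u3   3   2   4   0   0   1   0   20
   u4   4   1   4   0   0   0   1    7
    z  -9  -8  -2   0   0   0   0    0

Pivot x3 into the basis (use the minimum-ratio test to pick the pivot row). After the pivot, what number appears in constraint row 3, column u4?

Ratio test on column x3 — row 1: 22/3 = 22/3; row 2: 26/2 = 13; row 3: 20/4 = 5; row 4: 7/4 = 7/4. Minimum is 7/4 at row 4 (u4 leaves); pivot element 4.
Divide row 4 by 4; eliminate column x3 from the other rows.
Row 3 update in column u4: 0 − 4·(1/4) = -1.

-1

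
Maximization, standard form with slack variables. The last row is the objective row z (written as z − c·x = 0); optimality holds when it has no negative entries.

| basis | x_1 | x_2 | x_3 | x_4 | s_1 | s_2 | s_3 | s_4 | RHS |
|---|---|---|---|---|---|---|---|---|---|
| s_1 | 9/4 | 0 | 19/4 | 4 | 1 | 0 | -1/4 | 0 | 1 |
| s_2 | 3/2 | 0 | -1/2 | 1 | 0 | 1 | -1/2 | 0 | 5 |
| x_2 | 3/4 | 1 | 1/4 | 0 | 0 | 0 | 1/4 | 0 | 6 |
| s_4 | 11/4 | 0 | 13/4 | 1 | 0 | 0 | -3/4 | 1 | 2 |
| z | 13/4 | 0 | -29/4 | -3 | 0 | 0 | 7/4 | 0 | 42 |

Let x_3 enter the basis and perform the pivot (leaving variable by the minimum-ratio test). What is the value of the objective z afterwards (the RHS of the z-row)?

Ratio test on column x_3 — row 1: 1/(19/4) = 4/19; row 2: entry -1/2 ≤ 0; row 3: 6/(1/4) = 24; row 4: 2/(13/4) = 8/13. Minimum is 4/19 at row 1 (s_1 leaves); pivot element 19/4.
Pivot on row 1; the z-row RHS becomes 42 − (-29/4)·(4/19) = 827/19.

827/19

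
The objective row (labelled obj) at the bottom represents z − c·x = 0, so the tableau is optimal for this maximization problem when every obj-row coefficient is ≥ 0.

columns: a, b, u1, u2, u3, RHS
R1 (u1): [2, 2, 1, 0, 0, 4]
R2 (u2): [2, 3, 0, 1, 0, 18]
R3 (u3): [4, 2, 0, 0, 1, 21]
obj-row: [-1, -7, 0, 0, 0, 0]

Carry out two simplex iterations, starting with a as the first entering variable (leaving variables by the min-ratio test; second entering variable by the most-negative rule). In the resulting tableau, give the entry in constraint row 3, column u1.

Ratio test on column a — row 1: 4/2 = 2; row 2: 18/2 = 9; row 3: 21/4 = 21/4. Minimum is 2 at row 1 (u1 leaves); pivot element 2.
Divide row 1 by 2; eliminate column a from the other rows.
Second iteration: most negative obj-row entry is -6 in column b, so b enters.
Ratio test on column b — row 1: 2/1 = 2; row 2: 14/1 = 14; row 3: entry -2 ≤ 0. Minimum is 2 at row 1 (a leaves); pivot element 1.
Divide row 1 by 1; eliminate column b from the other rows.
After both pivots, the entry at constraint row 3, column u1 is -1.

-1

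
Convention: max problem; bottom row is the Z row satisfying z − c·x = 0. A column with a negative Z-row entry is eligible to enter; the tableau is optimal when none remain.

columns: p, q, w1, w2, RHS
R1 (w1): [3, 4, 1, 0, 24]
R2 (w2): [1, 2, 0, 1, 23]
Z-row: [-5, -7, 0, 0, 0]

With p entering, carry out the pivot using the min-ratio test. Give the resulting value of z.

40

Ratio test on column p — row 1: 24/3 = 8; row 2: 23/1 = 23. Minimum is 8 at row 1 (w1 leaves); pivot element 3.
Pivot on row 1; the Z-row RHS becomes 0 − (-5)·8 = 40.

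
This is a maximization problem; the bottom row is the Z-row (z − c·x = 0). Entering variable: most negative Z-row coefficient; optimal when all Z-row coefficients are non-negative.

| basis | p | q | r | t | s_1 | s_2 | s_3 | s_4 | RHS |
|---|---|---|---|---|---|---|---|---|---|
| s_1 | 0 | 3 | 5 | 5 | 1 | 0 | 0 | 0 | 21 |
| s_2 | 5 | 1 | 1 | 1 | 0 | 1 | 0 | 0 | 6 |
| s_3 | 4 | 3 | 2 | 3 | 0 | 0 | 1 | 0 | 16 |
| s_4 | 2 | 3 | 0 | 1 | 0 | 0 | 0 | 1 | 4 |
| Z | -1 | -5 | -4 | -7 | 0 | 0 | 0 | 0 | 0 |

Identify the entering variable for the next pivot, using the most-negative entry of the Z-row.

t

Negative Z-row entries: p: -1, q: -5, r: -4, t: -7.
The most negative is -7 in column t, so t enters.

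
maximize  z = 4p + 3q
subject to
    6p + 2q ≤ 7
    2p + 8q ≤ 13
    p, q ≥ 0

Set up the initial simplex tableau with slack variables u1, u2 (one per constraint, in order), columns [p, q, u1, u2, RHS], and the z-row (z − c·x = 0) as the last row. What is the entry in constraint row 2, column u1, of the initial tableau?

0

Slack u1 belongs to constraint 1; its column is the unit vector e_1, so the entry in row 2 is 0.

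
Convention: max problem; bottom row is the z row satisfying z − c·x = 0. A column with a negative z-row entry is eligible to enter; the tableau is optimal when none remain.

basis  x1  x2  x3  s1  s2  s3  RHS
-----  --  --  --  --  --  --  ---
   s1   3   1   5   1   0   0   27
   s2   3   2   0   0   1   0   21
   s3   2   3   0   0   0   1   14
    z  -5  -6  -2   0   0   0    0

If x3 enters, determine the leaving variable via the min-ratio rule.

Column x3 entries and ratios — s1: 27/5 = 27/5; s2: 0 ≤ 0, skip; s3: 0 ≤ 0, skip.
Smallest ratio is 27/5 in the row of s1, so s1 leaves.

s1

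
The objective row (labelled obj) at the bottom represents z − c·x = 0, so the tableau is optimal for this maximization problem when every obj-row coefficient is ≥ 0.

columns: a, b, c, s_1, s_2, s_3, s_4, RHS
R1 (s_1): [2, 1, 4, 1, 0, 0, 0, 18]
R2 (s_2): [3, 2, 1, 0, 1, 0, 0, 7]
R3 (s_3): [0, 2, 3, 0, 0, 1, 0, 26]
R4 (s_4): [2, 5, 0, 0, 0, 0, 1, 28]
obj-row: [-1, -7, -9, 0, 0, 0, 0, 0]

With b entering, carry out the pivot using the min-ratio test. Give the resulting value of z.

Ratio test on column b — row 1: 18/1 = 18; row 2: 7/2 = 7/2; row 3: 26/2 = 13; row 4: 28/5 = 28/5. Minimum is 7/2 at row 2 (s_2 leaves); pivot element 2.
Pivot on row 2; the obj-row RHS becomes 0 − (-7)·(7/2) = 49/2.

49/2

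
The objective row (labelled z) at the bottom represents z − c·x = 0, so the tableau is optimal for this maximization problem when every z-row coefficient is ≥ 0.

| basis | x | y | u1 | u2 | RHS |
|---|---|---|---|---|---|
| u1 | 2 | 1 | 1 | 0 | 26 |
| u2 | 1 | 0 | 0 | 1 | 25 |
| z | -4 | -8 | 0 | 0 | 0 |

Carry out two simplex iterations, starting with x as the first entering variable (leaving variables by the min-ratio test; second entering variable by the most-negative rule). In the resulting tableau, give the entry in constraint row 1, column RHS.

26

Ratio test on column x — row 1: 26/2 = 13; row 2: 25/1 = 25. Minimum is 13 at row 1 (u1 leaves); pivot element 2.
Divide row 1 by 2; eliminate column x from the other rows.
Second iteration: most negative z-row entry is -6 in column y, so y enters.
Ratio test on column y — row 1: 13/(1/2) = 26; row 2: entry -1/2 ≤ 0. Minimum is 26 at row 1 (x leaves); pivot element 1/2.
Divide row 1 by 1/2; eliminate column y from the other rows.
After both pivots, the entry at constraint row 1, column RHS is 26.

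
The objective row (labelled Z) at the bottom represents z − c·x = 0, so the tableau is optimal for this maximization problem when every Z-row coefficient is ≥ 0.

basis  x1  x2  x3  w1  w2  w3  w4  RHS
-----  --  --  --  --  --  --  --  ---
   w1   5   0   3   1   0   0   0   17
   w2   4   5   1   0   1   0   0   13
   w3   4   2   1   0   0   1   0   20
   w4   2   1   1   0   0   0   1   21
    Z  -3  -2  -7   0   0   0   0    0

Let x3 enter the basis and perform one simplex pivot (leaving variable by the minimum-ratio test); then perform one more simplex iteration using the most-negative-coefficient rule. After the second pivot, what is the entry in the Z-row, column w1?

11/5

Ratio test on column x3 — row 1: 17/3 = 17/3; row 2: 13/1 = 13; row 3: 20/1 = 20; row 4: 21/1 = 21. Minimum is 17/3 at row 1 (w1 leaves); pivot element 3.
Divide row 1 by 3; eliminate column x3 from the other rows.
Second iteration: most negative Z-row entry is -2 in column x2, so x2 enters.
Ratio test on column x2 — row 1: entry 0 ≤ 0; row 2: (22/3)/5 = 22/15; row 3: (43/3)/2 = 43/6; row 4: (46/3)/1 = 46/3. Minimum is 22/15 at row 2 (w2 leaves); pivot element 5.
Divide row 2 by 5; eliminate column x2 from the other rows.
After both pivots, the entry at the Z-row, column w1 is 11/5.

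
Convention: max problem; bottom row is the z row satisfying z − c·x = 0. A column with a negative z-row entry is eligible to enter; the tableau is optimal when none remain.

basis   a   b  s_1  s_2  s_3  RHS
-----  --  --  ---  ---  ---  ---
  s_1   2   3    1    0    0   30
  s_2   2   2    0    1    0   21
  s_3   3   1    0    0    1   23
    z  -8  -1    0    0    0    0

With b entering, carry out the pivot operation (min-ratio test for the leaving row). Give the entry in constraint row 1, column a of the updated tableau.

2/3

Ratio test on column b — row 1: 30/3 = 10; row 2: 21/2 = 21/2; row 3: 23/1 = 23. Minimum is 10 at row 1 (s_1 leaves); pivot element 3.
Divide row 1 by 3; eliminate column b from the other rows.
In the new row 1, the a entry is the old entry divided by the pivot: 2/3 = 2/3.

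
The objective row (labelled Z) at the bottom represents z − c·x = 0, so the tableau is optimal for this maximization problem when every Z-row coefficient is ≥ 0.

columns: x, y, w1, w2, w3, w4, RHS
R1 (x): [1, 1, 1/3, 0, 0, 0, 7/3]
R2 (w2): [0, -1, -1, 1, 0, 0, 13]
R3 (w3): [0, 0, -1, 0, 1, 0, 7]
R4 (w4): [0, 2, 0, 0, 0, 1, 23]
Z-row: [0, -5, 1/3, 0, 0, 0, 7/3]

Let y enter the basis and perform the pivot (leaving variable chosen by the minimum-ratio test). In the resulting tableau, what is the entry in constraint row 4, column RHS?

Ratio test on column y — row 1: (7/3)/1 = 7/3; row 2: entry -1 ≤ 0; row 3: entry 0 ≤ 0; row 4: 23/2 = 23/2. Minimum is 7/3 at row 1 (x leaves); pivot element 1.
Divide row 1 by 1; eliminate column y from the other rows.
Row 4 update in column RHS: 23 − 2·(7/3) = 55/3.

55/3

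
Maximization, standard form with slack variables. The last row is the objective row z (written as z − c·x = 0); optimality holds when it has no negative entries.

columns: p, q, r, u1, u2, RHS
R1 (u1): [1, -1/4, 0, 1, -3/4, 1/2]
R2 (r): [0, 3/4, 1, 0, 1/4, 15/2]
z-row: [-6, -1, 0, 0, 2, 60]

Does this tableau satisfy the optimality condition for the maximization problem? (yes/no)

The z-row has a negative entry -6 in column p, so it is not optimal.

no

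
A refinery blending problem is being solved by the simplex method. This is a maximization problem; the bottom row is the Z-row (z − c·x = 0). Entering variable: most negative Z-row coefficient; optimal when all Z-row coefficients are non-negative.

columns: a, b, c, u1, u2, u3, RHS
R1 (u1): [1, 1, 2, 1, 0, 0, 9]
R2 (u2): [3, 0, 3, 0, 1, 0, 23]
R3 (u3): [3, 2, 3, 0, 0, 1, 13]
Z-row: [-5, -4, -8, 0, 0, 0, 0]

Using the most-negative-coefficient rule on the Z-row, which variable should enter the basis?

Negative Z-row entries: a: -5, b: -4, c: -8.
The most negative is -8 in column c, so c enters.

c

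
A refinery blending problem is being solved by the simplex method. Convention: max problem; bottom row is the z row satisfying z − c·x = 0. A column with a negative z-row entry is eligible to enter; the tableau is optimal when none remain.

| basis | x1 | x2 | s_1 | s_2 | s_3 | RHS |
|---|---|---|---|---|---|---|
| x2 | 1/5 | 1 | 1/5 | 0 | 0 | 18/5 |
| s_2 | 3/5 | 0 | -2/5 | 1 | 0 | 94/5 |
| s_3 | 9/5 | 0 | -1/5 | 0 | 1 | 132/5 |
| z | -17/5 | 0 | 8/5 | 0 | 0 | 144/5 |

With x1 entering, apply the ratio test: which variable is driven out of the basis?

Column x1 entries and ratios — x2: (18/5)/(1/5) = 18; s_2: (94/5)/(3/5) = 94/3; s_3: (132/5)/(9/5) = 44/3.
Smallest ratio is 44/3 in the row of s_3, so s_3 leaves.

s_3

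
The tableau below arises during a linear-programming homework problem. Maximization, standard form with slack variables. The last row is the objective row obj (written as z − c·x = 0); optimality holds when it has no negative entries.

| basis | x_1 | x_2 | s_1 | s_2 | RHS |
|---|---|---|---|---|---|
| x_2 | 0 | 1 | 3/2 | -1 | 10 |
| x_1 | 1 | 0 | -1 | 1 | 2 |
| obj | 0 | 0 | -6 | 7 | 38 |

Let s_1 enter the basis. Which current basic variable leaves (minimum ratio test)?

Column s_1 entries and ratios — x_2: 10/(3/2) = 20/3; x_1: -1 ≤ 0, skip.
Smallest ratio is 20/3 in the row of x_2, so x_2 leaves.

x_2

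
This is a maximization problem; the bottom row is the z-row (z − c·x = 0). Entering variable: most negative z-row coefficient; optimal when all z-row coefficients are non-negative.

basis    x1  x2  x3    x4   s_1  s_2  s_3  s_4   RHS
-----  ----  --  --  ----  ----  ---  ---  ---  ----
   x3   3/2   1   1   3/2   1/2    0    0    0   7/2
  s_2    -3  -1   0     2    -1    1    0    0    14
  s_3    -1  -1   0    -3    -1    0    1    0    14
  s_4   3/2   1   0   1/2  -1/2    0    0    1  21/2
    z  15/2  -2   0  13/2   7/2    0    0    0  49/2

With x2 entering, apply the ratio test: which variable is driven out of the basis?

x3

Column x2 entries and ratios — x3: (7/2)/1 = 7/2; s_2: -1 ≤ 0, skip; s_3: -1 ≤ 0, skip; s_4: (21/2)/1 = 21/2.
Smallest ratio is 7/2 in the row of x3, so x3 leaves.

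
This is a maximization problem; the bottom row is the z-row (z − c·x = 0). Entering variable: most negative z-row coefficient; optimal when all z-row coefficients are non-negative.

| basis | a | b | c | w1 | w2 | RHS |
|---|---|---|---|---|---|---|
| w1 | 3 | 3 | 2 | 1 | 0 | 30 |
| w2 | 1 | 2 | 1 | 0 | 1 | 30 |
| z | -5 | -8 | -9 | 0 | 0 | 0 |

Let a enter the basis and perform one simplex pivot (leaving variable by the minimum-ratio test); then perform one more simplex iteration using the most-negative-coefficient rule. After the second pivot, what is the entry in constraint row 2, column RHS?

15

Ratio test on column a — row 1: 30/3 = 10; row 2: 30/1 = 30. Minimum is 10 at row 1 (w1 leaves); pivot element 3.
Divide row 1 by 3; eliminate column a from the other rows.
Second iteration: most negative z-row entry is -17/3 in column c, so c enters.
Ratio test on column c — row 1: 10/(2/3) = 15; row 2: 20/(1/3) = 60. Minimum is 15 at row 1 (a leaves); pivot element 2/3.
Divide row 1 by 2/3; eliminate column c from the other rows.
After both pivots, the entry at constraint row 2, column RHS is 15.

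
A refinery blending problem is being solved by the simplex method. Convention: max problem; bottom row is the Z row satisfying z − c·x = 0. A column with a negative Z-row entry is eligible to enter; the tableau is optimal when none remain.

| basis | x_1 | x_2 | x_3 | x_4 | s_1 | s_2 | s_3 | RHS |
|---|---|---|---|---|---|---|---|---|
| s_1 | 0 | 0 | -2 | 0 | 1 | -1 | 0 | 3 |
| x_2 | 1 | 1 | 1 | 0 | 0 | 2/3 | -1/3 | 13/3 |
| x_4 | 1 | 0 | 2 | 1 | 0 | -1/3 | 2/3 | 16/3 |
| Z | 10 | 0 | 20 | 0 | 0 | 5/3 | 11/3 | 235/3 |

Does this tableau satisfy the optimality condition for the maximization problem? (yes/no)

Every Z-row coefficient is ≥ 0, so the tableau is optimal.

yes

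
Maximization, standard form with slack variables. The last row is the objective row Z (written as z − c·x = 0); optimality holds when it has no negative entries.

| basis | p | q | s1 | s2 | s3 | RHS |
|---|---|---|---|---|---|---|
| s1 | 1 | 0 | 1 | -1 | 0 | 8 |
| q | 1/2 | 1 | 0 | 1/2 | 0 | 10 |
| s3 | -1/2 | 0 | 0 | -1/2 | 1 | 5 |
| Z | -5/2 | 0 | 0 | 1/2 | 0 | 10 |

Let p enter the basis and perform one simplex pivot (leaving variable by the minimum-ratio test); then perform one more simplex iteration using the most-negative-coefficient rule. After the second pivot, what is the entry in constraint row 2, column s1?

-1/2

Ratio test on column p — row 1: 8/1 = 8; row 2: 10/(1/2) = 20; row 3: entry -1/2 ≤ 0. Minimum is 8 at row 1 (s1 leaves); pivot element 1.
Divide row 1 by 1; eliminate column p from the other rows.
Second iteration: most negative Z-row entry is -2 in column s2, so s2 enters.
Ratio test on column s2 — row 1: entry -1 ≤ 0; row 2: 6/1 = 6; row 3: entry -1 ≤ 0. Minimum is 6 at row 2 (q leaves); pivot element 1.
Divide row 2 by 1; eliminate column s2 from the other rows.
After both pivots, the entry at constraint row 2, column s1 is -1/2.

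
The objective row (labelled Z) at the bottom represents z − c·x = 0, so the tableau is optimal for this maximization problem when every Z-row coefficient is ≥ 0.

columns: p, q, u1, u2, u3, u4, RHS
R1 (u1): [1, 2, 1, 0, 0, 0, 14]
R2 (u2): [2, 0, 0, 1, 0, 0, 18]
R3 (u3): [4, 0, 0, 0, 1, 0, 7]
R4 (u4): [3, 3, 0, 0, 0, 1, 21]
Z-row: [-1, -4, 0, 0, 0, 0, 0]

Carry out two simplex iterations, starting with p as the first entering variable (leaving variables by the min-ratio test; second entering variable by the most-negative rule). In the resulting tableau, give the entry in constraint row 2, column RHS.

Ratio test on column p — row 1: 14/1 = 14; row 2: 18/2 = 9; row 3: 7/4 = 7/4; row 4: 21/3 = 7. Minimum is 7/4 at row 3 (u3 leaves); pivot element 4.
Divide row 3 by 4; eliminate column p from the other rows.
Second iteration: most negative Z-row entry is -4 in column q, so q enters.
Ratio test on column q — row 1: (49/4)/2 = 49/8; row 2: entry 0 ≤ 0; row 3: entry 0 ≤ 0; row 4: (63/4)/3 = 21/4. Minimum is 21/4 at row 4 (u4 leaves); pivot element 3.
Divide row 4 by 3; eliminate column q from the other rows.
After both pivots, the entry at constraint row 2, column RHS is 29/2.

29/2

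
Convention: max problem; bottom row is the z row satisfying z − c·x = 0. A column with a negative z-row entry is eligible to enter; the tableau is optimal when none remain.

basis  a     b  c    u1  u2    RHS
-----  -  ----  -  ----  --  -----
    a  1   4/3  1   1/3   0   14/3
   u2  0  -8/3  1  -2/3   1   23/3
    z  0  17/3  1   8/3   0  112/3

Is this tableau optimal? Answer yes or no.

Every z-row coefficient is ≥ 0, so the tableau is optimal.

yes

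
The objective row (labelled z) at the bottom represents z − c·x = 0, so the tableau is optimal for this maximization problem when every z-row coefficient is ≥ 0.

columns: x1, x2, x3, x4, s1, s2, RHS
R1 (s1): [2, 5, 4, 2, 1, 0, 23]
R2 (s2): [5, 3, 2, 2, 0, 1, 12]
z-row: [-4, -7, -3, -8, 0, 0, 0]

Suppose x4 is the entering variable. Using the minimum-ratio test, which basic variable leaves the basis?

s2

Column x4 entries and ratios — s1: 23/2 = 23/2; s2: 12/2 = 6.
Smallest ratio is 6 in the row of s2, so s2 leaves.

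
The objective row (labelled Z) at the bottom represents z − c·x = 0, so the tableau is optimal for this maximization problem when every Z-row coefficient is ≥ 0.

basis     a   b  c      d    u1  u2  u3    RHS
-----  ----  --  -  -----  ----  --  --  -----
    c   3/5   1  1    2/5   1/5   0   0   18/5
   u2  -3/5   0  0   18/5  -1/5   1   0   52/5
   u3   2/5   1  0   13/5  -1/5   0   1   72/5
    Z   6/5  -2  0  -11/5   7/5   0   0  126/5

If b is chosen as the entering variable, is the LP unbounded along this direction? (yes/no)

no

Column b has positive entries in row(s) 1, 3, so the ratio test bounds it — not unbounded.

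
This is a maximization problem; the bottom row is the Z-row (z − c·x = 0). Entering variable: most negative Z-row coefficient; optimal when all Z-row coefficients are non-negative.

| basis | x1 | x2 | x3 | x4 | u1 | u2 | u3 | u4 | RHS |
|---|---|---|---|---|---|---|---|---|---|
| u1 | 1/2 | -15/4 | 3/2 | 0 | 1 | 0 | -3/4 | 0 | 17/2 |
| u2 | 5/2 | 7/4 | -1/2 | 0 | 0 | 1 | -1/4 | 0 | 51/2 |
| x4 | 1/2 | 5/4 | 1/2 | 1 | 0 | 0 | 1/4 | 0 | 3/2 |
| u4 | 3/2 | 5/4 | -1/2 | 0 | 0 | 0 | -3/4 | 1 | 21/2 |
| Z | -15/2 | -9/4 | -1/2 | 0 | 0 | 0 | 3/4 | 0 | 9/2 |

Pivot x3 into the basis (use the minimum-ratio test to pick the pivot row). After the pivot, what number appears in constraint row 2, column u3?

0

Ratio test on column x3 — row 1: (17/2)/(3/2) = 17/3; row 2: entry -1/2 ≤ 0; row 3: (3/2)/(1/2) = 3; row 4: entry -1/2 ≤ 0. Minimum is 3 at row 3 (x4 leaves); pivot element 1/2.
Divide row 3 by 1/2; eliminate column x3 from the other rows.
Row 2 update in column u3: -1/4 − (-1/2)·(1/2) = 0.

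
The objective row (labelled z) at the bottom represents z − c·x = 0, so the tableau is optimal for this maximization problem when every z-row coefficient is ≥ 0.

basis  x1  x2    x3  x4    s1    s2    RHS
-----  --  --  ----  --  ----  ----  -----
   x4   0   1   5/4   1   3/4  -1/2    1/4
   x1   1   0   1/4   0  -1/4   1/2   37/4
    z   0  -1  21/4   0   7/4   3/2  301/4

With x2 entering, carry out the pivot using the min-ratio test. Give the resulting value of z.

151/2

Ratio test on column x2 — row 1: (1/4)/1 = 1/4; row 2: entry 0 ≤ 0. Minimum is 1/4 at row 1 (x4 leaves); pivot element 1.
Pivot on row 1; the z-row RHS becomes 301/4 − (-1)·(1/4) = 151/2.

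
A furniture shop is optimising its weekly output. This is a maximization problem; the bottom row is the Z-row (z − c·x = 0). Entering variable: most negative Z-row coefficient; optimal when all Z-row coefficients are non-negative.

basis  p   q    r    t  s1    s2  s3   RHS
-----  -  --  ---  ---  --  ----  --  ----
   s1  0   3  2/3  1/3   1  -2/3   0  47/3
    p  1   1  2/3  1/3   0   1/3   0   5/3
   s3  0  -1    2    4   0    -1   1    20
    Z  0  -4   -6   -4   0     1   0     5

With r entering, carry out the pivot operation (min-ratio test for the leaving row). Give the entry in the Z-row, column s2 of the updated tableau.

Ratio test on column r — row 1: (47/3)/(2/3) = 47/2; row 2: (5/3)/(2/3) = 5/2; row 3: 20/2 = 10. Minimum is 5/2 at row 2 (p leaves); pivot element 2/3.
Divide row 2 by 2/3; eliminate column r from the other rows.
Z-row update in column s2: 1 − (-6)·(1/2) = 4.

4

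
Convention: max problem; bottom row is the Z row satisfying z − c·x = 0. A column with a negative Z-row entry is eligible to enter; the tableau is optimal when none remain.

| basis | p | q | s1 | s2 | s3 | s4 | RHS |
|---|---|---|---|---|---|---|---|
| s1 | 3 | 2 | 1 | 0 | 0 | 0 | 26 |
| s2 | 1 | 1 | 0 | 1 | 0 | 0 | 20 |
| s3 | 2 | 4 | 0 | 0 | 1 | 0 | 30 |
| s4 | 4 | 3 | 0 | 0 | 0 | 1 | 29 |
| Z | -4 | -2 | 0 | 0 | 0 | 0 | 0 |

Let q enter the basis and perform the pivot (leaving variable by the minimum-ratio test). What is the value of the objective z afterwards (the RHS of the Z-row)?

15

Ratio test on column q — row 1: 26/2 = 13; row 2: 20/1 = 20; row 3: 30/4 = 15/2; row 4: 29/3 = 29/3. Minimum is 15/2 at row 3 (s3 leaves); pivot element 4.
Pivot on row 3; the Z-row RHS becomes 0 − (-2)·(15/2) = 15.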